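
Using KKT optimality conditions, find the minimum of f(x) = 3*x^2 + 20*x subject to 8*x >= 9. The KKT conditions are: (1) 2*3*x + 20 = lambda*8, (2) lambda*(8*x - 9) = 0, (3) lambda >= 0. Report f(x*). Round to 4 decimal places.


Step 1: Try lambda = 0 (constraint inactive).
x_unc = -20/(2*3) = -3.3333
Check: 8*-3.3333 = -26.6664 < 9 -- violated!
Step 2: Constraint must be active: 8*x = 9
x* = 9/8 = 1.125
lambda = (2*3*1.125 + 20)/8 = 3.3438
Step 3: Compute optimal value.
f(x*) = 3*1.125^2 + 20*1.125 = 26.2969


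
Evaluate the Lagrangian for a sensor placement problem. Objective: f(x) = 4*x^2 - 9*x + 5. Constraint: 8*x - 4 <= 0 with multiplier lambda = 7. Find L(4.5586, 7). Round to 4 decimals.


Step 1: Evaluate f(x).
f(4.5586) = 4*4.5586^2 - 9*4.5586 + 5 = 47.0959
Step 2: Evaluate g(x).
g(4.5586) = 8*4.5586 - 4 = 32.4688
Step 3: Compute Lagrangian.
L = 47.0959 + 7*32.4688 = 274.3775


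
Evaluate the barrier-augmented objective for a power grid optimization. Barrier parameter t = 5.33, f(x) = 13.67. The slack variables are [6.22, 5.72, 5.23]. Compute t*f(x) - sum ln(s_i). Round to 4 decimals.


Step 1: Compute log-barrier.
ln values: [1.8278, 1.744, 1.6544]
phi = -(1.8278 + 1.744 + 1.6544) = -5.2261
Step 2: Compute augmented objective.
t*f(x) = 5.33*13.67 = 72.8611
Total = 72.8611 - 5.2261 = 67.635


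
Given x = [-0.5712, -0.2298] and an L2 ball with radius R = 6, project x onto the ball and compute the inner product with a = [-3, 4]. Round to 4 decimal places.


Step 1: Compute ||x|| (intermediates to 6 decimals).
||x|| = sqrt((-0.5712)^2 + (-0.2298)^2) = 0.615693
Step 2: Project.
Since ||x|| <= R, proj = x (no scaling needed).
proj(x) = [-0.5712, -0.2298]
Step 3: Dot product.
a^T * proj(x) = -3*(-0.5712) + 4*(-0.2298) = 0.7944


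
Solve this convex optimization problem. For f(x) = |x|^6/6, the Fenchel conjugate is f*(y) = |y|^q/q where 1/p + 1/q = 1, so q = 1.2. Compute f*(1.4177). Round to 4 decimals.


The conjugate exponent q satisfies 1/p + 1/q = 1.
p = 6, so q = 6/(6 - 1) = 1.2
|y|^q = 1.4177^1.2 = 1.5202
f*(1.4177) = 1.5202 / 1.2 = 1.2668


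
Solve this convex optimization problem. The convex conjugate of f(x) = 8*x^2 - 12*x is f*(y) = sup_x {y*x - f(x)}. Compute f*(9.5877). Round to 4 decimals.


f*(y) = sup_x {y*x - a*x^2 - b*x} = sup_x {(y-b)*x - a*x^2}
FOC: (y - b) - 2a*x = 0 => x* = (y - b)/(2a)
x* = (9.5877 + 12)/(2*8) = 1.3492
f*(9.5877) = (y-b)^2/(4a) = (9.5877 + 12)^2/(4*8)
= 466.0288/32 = 14.5634


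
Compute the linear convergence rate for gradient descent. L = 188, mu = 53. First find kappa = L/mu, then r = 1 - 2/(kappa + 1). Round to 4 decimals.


Step 1: Compute the condition number.
kappa = L/mu = 188/53 = 3.5472
Step 2: Compute the convergence rate.
r = 1 - 2/(kappa + 1) = 1 - 2*mu/(L + mu) = (L - mu)/(L + mu) = 135/241 = 0.5602


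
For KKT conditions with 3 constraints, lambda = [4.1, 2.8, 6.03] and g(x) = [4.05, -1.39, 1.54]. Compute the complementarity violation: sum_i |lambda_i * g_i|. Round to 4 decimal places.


KKT complementary slackness check:
lambda_1 * g_1 = 4.1 * 4.05 = 16.605
lambda_2 * g_2 = 2.8 * -1.39 = -3.892
lambda_3 * g_3 = 6.03 * 1.54 = 9.2862
Total violation = 16.605 + 3.892 + 9.2862 = 29.7832


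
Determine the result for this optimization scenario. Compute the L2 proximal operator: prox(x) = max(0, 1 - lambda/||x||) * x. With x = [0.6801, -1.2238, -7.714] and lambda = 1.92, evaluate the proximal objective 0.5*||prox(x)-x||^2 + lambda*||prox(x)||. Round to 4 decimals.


Step 1: Compute ||x||.
||x|| = 7.84
Step 2: Compute scaling factor.
scale = max(0, 1 - 1.92/7.84) = 0.7551
Step 3: prox(x) = [0.5135, -0.9241, -5.8249]
||prox(x)|| = 5.92
Step 4: Proximal objective.
0.5*||prox-x||^2 = 1.8432
lambda*||prox|| = 11.3664
Total = 13.2097


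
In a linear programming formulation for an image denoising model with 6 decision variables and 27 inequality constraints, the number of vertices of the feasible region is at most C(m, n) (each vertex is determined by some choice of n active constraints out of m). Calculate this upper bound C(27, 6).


Each vertex corresponds to some choice of n active constraints out of m, so the number of vertices is at most C(m, n) = m! / (n!(m-n)!).
m = 27, n = 6
Numerator: 27 * 26 * 25 * 24 * 23 * 22
Denominator: 6! = 720
C(27, 6) = 296010


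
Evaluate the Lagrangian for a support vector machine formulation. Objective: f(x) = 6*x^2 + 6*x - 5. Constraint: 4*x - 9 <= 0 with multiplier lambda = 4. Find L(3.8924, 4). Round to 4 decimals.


Step 1: Evaluate f(x).
f(3.8924) = 6*3.8924^2 + 6*3.8924 - 5 = 109.2591
Step 2: Evaluate g(x).
g(3.8924) = 4*3.8924 - 9 = 6.5696
Step 3: Compute Lagrangian.
L = 109.2591 + 4*6.5696 = 135.5375


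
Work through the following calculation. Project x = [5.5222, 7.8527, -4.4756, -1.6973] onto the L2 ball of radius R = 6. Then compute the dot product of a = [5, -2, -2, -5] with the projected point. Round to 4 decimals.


Step 1: Compute ||x|| (intermediates to 6 decimals).
||x|| = sqrt(5.5222^2 + 7.8527^2 + (-4.4756)^2 + (-1.6973)^2) = 10.727134
Step 2: Project.
Since ||x|| > R, scale = R/||x|| = 6/10.727134 = 0.559329, proj(x) = scale * x
proj(x) = [3.088727, 4.392243, -2.503333, -0.949349]
Step 3: Dot product.
a^T * proj(x) = 5*3.088727 - 2*4.392243 - 2*(-2.503333) - 5*(-0.949349) = 16.4126


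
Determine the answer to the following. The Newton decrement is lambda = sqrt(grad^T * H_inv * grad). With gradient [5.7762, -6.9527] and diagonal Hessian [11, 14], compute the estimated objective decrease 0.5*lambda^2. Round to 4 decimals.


Step 1: H is diagonal, so H^(-1) * g = [0.5251, -0.4966].
Step 2: g^T H^(-1) g = sum_i g_i^2 / H_ii
  = (5.7762)^2/11 + (-6.9527)^2/14
  = 3.0331 + 3.4529 = 6.486
Step 3: Objective decrease = 0.5 * g^T H^(-1) g = 3.243


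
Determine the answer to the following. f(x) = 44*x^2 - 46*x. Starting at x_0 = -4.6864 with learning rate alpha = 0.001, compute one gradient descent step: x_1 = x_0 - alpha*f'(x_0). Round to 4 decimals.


We compute the gradient at x_0 and apply the update.
f'(x) = 88*x - 46
f'(-4.6864) = 88*-4.6864 - 46 = -458.4032
x_1 = -4.6864 - 0.001*-458.4032 = -4.228


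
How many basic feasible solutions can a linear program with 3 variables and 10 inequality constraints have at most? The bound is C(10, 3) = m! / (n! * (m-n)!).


Each vertex corresponds to some choice of n active constraints out of m, so the number of vertices is at most C(m, n) = m! / (n!(m-n)!).
m = 10, n = 3
Numerator: 10 * 9 * 8
Denominator: 3! = 6
C(10, 3) = 120


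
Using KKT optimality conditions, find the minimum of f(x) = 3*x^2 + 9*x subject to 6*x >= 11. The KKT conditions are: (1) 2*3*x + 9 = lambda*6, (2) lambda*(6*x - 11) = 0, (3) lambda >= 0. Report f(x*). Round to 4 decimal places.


Step 1: Try lambda = 0 (constraint inactive).
x_unc = -9/(2*3) = -1.5
Check: 6*-1.5 = -9.0 < 11 -- violated!
Step 2: Constraint must be active: 6*x = 11
x* = 11/6 = 1.8333 (rounded; the exact value 11/6 is used below)
lambda = (2*3*(11/6) + 9)/6 = 3.3333
Step 3: Compute optimal value.
f(x*) = 3*(11/6)^2 + 9*(11/6) = 26.5833


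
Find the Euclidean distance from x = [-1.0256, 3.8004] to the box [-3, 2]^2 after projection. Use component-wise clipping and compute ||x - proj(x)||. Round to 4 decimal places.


Project each component onto [-3, 2].
clip(-1.0256) = -1.0256, clip(3.8004) = 2.0
Projection = [-1.0256, 2.0]
Squared diffs: [0.0, 3.2414]
Distance = sqrt(3.2414) = 1.8004


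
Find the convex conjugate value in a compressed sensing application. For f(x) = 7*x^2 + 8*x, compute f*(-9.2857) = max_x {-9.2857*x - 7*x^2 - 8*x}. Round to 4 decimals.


f*(y) = sup_x {y*x - a*x^2 - b*x} = sup_x {(y-b)*x - a*x^2}
FOC: (y - b) - 2a*x = 0 => x* = (y - b)/(2a)
x* = (-9.2857 - 8)/(2*7) = -1.2347
f*(-9.2857) = (y-b)^2/(4a) = (-9.2857 - 8)^2/(4*7)
= 298.7954/28 = 10.6713


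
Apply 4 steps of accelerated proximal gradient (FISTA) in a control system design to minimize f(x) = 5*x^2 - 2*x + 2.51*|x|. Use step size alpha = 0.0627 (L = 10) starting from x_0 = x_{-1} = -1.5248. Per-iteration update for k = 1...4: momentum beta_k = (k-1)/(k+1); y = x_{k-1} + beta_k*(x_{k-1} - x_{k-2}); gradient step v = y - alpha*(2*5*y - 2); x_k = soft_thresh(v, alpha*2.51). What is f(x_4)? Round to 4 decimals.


FISTA on f(x) = 5*x^2 - 2*x + 2.51*|x|
L = 10, alpha = 0.0627
Iteration 1: beta = 0.0, y = -1.5248 + 0.0*(-1.5248 + 1.5248) = -1.5248
  grad(y) = -17.248, v = y - alpha*grad = -0.4434
  prox(v) = soft_thresh(-0.4434, 0.1574) = -0.286
Iteration 2: beta = 0.3333, y = -0.286 + 0.3333*(-0.286 + 1.5248) = 0.127
  grad(y) = -0.7303, v = y - alpha*grad = 0.1728
  prox(v) = soft_thresh(0.1728, 0.1574) = 0.0154
Iteration 3: beta = 0.5, y = 0.0154 + 0.5*(0.0154 + 0.286) = 0.1661
  grad(y) = -0.3394, v = y - alpha*grad = 0.1873
  prox(v) = soft_thresh(0.1873, 0.1574) = 0.03
Iteration 4: beta = 0.6, y = 0.03 + 0.6*(0.03 - 0.0154) = 0.0387
  grad(y) = -1.6129, v = y - alpha*grad = 0.1398
  prox(v) = soft_thresh(0.1398, 0.1574) = 0.0
f(x_4) = 5*0.0^2 - 2*0.0 + 2.51*|0.0| = 0.0


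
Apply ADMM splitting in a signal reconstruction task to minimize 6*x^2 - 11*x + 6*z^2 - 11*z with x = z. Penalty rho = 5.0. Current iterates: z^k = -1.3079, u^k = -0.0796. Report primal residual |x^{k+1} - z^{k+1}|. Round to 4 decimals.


ADMM iteration with rho = 5.0, z^k = -1.3079, u^k = -0.0796
Step 1: x-update.
Minimize 6*x^2 - 11*x + (5.0/2)*(x + 1.3079 - 0.0796)^2
FOC: (2*6 + 5.0)*x = 11 + 5.0*(-1.3079 + 0.0796)
x^{k+1} = 0.2858
Step 2: z-update.
Minimize 6*z^2 - 11*z + (5.0/2)*(0.2858 - z - 0.0796)^2
FOC: (2*6 + 5.0)*z = 11 + 5.0*(0.2858 - 0.0796)
z^{k+1} = 0.7077
Step 3: u-update.
u^{k+1} = -0.0796 + 0.2858 - 0.7077 = -0.5015
Step 4: Primal residual = |0.2858 - 0.7077| = 0.4219


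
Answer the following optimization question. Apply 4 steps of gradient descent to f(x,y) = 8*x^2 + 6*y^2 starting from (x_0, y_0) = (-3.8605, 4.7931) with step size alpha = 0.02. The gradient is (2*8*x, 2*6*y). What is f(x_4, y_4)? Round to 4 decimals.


Gradient descent on f(x,y) = 8*x^2 + 6*y^2.
Starting point: (-3.8605, 4.7931), alpha = 0.02
Step 1: grad_x = 2*8*-3.8605 = -61.768, grad_y = 2*6*4.7931 = 57.5172
  x_1 = -3.8605 - 0.02*-61.768 = -2.6251
  y_1 = 4.7931 - 0.02*57.5172 = 3.6428
Step 2: grad_x = 2*8*-2.6251 = -42.0022, grad_y = 2*6*3.6428 = 43.7131
  x_2 = -2.6251 - 0.02*-42.0022 = -1.7851
  y_2 = 3.6428 - 0.02*43.7131 = 2.7685
Step 3: grad_x = 2*8*-1.7851 = -28.5615, grad_y = 2*6*2.7685 = 33.2219
  x_3 = -1.7851 - 0.02*-28.5615 = -1.2139
  y_3 = 2.7685 - 0.02*33.2219 = 2.1041
Step 4: grad_x = 2*8*-1.2139 = -19.4218, grad_y = 2*6*2.1041 = 25.2487
  x_4 = -1.2139 - 0.02*-19.4218 = -0.8254
  y_4 = 2.1041 - 0.02*25.2487 = 1.5991
f(-0.8254, 1.5991) = 8*(-0.8254)^2 + 6*1.5991^2 = 20.793


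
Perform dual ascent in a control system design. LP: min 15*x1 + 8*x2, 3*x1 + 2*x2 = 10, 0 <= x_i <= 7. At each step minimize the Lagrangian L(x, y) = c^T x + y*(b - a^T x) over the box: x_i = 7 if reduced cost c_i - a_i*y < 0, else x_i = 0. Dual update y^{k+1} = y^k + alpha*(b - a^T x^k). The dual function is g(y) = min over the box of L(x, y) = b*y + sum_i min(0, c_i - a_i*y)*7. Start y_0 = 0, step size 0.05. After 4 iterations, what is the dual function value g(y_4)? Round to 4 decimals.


Dual ascent for LP: min 15*x1 + 8*x2, 3*x1 + 2*x2 = 10, 0 <= x_i <= 7
Step 1: y^k = 0.0, reduced costs: (15.0, 8.0)
  x^k = (0.0, 0.0), subgradient = b - a^T x = 10.0
  y^{k+1} = 0.0 + 0.05*10.0 = 0.5
Step 2: y^k = 0.5, reduced costs: (13.5, 7.0)
  x^k = (0.0, 0.0), subgradient = b - a^T x = 10.0
  y^{k+1} = 0.5 + 0.05*10.0 = 1.0
Step 3: y^k = 1.0, reduced costs: (12.0, 6.0)
  x^k = (0.0, 0.0), subgradient = b - a^T x = 10.0
  y^{k+1} = 1.0 + 0.05*10.0 = 1.5
Step 4: y^k = 1.5, reduced costs: (10.5, 5.0)
  x^k = (0.0, 0.0), subgradient = b - a^T x = 10.0
  y^{k+1} = 1.5 + 0.05*10.0 = 2.0
Dual objective at y_4 = 2.0: reduced costs (9.0, 4.0), box minimizer x = (0.0, 0.0)
g(y_4) = b*y + (c1 - a1*y)*x1 + (c2 - a2*y)*x2 = 10*2.0 + 9.0*0.0 + 4.0*0.0 = 20.0 + 0.0 + 0.0 = 20.0


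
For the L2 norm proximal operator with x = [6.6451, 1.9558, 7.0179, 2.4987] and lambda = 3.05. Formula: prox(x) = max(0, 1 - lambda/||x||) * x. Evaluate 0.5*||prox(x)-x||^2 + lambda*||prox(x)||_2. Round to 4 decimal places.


Step 1: Compute ||x||.
||x|| = 10.1724
Step 2: Compute scaling factor.
scale = max(0, 1 - 3.05/10.1724) = 0.7002
Step 3: prox(x) = [4.6527, 1.3694, 4.9137, 1.7495]
||prox(x)|| = 7.1224
Step 4: Proximal objective.
0.5*||prox-x||^2 = 4.6513
lambda*||prox|| = 21.7233
Total = 26.3745


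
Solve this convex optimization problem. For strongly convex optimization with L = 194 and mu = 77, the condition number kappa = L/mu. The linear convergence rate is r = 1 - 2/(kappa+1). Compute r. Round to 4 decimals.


Step 1: Compute the condition number.
kappa = L/mu = 194/77 = 2.5195
Step 2: Compute the convergence rate.
r = 1 - 2/(kappa + 1) = 1 - 2*mu/(L + mu) = (L - mu)/(L + mu) = 117/271 = 0.4317


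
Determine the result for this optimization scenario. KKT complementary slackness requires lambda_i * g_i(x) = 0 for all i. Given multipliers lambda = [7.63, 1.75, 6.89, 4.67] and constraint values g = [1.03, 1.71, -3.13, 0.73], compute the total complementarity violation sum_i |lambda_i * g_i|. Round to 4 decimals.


KKT complementary slackness check:
lambda_1 * g_1 = 7.63 * 1.03 = 7.8589
lambda_2 * g_2 = 1.75 * 1.71 = 2.9925
lambda_3 * g_3 = 6.89 * -3.13 = -21.5657
lambda_4 * g_4 = 4.67 * 0.73 = 3.4091
Total violation = 7.8589 + 2.9925 + 21.5657 + 3.4091 = 35.8262


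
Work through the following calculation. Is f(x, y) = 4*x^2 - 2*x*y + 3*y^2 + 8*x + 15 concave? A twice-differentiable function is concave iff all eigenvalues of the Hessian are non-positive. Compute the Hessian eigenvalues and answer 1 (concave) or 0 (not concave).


The Hessian of f(x,y) = 4*x^2 - 2*x*y + 3*y^2 + 8*x + 15 is:
H = [[8, -2], [-2, 6]]
Trace = 8 + 6 = 14
Determinant = 8*6 - (-2)^2 = 44
Discriminant = (14)^2 - 4*44 = 20.0
Eigenvalues: lambda_1 = 4.7639, lambda_2 = 9.2361
The function is not concave.

0


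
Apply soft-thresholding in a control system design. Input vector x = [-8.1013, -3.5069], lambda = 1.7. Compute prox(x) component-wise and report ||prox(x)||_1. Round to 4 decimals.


Soft-thresholding with lambda = 1.7:
prox(-8.1013) = sign(-8.1013)*max(|-8.1013| - 1.7, 0) = -6.4013
prox(-3.5069) = sign(-3.5069)*max(|-3.5069| - 1.7, 0) = -1.8069
prox(x) = [-6.4013, -1.8069]
||prox(x)||_1 = 6.4013 + 1.8069 = 8.2082


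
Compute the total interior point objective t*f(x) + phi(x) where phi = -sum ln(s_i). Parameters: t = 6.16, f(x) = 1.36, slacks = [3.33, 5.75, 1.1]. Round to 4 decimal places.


Step 1: Compute log-barrier.
ln values: [1.203, 1.7492, 0.0953]
phi = -(1.203 + 1.7492 + 0.0953) = -3.0475
Step 2: Compute augmented objective.
t*f(x) = 6.16*1.36 = 8.3776
Total = 8.3776 - 3.0475 = 5.3301


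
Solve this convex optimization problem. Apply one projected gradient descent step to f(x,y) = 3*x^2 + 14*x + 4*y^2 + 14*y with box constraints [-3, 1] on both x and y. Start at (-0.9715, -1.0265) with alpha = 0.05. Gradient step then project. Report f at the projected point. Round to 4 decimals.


Step 1: Compute gradient at (-0.9715, -1.0265).
grad_x = 2*3*-0.9715 + 14 = 8.171
grad_y = 2*4*-1.0265 + 14 = 5.788
Step 2: Gradient step.
x_raw = -0.9715 - 0.05*8.171 = -1.3801
y_raw = -1.0265 - 0.05*5.788 = -1.3159
Step 3: Project onto [-3, 1].
x_proj = clip(-1.3801) = -1.3801
y_proj = clip(-1.3159) = -1.3159
Step 4: Evaluate f.
f(-1.3801, -1.3159) = -25.1033


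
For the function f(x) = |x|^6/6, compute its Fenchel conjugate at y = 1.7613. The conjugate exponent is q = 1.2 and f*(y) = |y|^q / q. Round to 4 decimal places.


The conjugate exponent q satisfies 1/p + 1/q = 1.
p = 6, so q = 6/(6 - 1) = 1.2
|y|^q = 1.7613^1.2 = 1.9724
f*(1.7613) = 1.9724 / 1.2 = 1.6437


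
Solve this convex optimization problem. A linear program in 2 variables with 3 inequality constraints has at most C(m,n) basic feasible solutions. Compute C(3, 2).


Each vertex corresponds to some choice of n active constraints out of m, so the number of vertices is at most C(m, n) = m! / (n!(m-n)!).
m = 3, n = 2
Numerator: 3 * 2
Denominator: 2! = 2
C(3, 2) = 3


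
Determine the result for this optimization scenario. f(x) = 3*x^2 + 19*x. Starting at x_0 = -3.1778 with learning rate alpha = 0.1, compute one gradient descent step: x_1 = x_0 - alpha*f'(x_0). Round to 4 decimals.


We compute the gradient at x_0 and apply the update.
f'(x) = 6*x + 19
f'(-3.1778) = 6*-3.1778 + 19 = -0.0668
x_1 = -3.1778 - 0.1*-0.0668 = -3.1711


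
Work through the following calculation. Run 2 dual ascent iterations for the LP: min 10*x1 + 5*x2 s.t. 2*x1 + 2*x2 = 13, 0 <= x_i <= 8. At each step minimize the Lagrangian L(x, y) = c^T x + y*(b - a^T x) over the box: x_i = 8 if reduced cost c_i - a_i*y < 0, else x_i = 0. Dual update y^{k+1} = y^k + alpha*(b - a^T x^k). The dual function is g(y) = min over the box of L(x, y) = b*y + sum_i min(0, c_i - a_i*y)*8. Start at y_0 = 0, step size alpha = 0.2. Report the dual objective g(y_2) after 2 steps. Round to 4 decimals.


Dual ascent for LP: min 10*x1 + 5*x2, 2*x1 + 2*x2 = 13, 0 <= x_i <= 8
Step 1: y^k = 0.0, reduced costs: (10.0, 5.0)
  x^k = (0.0, 0.0), subgradient = b - a^T x = 13.0
  y^{k+1} = 0.0 + 0.2*13.0 = 2.6
Step 2: y^k = 2.6, reduced costs: (4.8, -0.2)
  x^k = (0.0, 8.0), subgradient = b - a^T x = -3.0
  y^{k+1} = 2.6 + 0.2*-3.0 = 2.0
Dual objective at y_2 = 2.0: reduced costs (6.0, 1.0), box minimizer x = (0.0, 0.0)
g(y_2) = b*y + (c1 - a1*y)*x1 + (c2 - a2*y)*x2 = 13*2.0 + 6.0*0.0 + 1.0*0.0 = 26.0 + 0.0 + 0.0 = 26.0


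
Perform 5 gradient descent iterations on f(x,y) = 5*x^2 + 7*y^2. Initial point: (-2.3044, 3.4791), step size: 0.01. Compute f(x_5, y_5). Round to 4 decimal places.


Gradient descent on f(x,y) = 5*x^2 + 7*y^2.
Starting point: (-2.3044, 3.4791), alpha = 0.01
Step 1: grad_x = 2*5*-2.3044 = -23.044, grad_y = 2*7*3.4791 = 48.7074
  x_1 = -2.3044 - 0.01*-23.044 = -2.074
  y_1 = 3.4791 - 0.01*48.7074 = 2.992
Step 2: grad_x = 2*5*-2.074 = -20.7396, grad_y = 2*7*2.992 = 41.8884
  x_2 = -2.074 - 0.01*-20.7396 = -1.8666
  y_2 = 2.992 - 0.01*41.8884 = 2.5731
Step 3: grad_x = 2*5*-1.8666 = -18.6656, grad_y = 2*7*2.5731 = 36.024
  x_3 = -1.8666 - 0.01*-18.6656 = -1.6799
  y_3 = 2.5731 - 0.01*36.024 = 2.2129
Step 4: grad_x = 2*5*-1.6799 = -16.7991, grad_y = 2*7*2.2129 = 30.9806
  x_4 = -1.6799 - 0.01*-16.7991 = -1.5119
  y_4 = 2.2129 - 0.01*30.9806 = 1.9031
Step 5: grad_x = 2*5*-1.5119 = -15.1192, grad_y = 2*7*1.9031 = 26.6433
  x_5 = -1.5119 - 0.01*-15.1192 = -1.3607
  y_5 = 1.9031 - 0.01*26.6433 = 1.6367
f(-1.3607, 1.6367) = 5*(-1.3607)^2 + 7*1.6367^2 = 28.0085


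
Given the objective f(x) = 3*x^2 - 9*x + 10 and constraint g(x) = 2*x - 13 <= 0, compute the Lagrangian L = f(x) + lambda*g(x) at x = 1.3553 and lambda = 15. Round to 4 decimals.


Step 1: Evaluate f(x).
f(1.3553) = 3*1.3553^2 - 9*1.3553 + 10 = 3.3128
Step 2: Evaluate g(x).
g(1.3553) = 2*1.3553 - 13 = -10.2894
Step 3: Compute Lagrangian.
L = 3.3128 + 15*-10.2894 = -151.0282


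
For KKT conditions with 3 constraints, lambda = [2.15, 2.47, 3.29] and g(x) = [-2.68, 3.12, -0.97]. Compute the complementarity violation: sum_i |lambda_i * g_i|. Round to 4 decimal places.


KKT complementary slackness check:
lambda_1 * g_1 = 2.15 * -2.68 = -5.762
lambda_2 * g_2 = 2.47 * 3.12 = 7.7064
lambda_3 * g_3 = 3.29 * -0.97 = -3.1913
Total violation = 5.762 + 7.7064 + 3.1913 = 16.6597


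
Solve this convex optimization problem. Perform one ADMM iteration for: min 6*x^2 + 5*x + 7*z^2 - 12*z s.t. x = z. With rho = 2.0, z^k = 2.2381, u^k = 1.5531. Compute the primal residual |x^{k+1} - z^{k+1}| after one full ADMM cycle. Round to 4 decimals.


ADMM iteration with rho = 2.0, z^k = 2.2381, u^k = 1.5531
Step 1: x-update.
Minimize 6*x^2 + 5*x + (2.0/2)*(x - 2.2381 + 1.5531)^2
FOC: (2*6 + 2.0)*x = -5 + 2.0*(2.2381 - 1.5531)
x^{k+1} = -0.2593
Step 2: z-update.
Minimize 7*z^2 - 12*z + (2.0/2)*(-0.2593 - z + 1.5531)^2
FOC: (2*7 + 2.0)*z = 12 + 2.0*(-0.2593 + 1.5531)
z^{k+1} = 0.9117
Step 3: u-update.
u^{k+1} = 1.5531 - 0.2593 - 0.9117 = 0.3821
Step 4: Primal residual = |-0.2593 - 0.9117| = 1.171


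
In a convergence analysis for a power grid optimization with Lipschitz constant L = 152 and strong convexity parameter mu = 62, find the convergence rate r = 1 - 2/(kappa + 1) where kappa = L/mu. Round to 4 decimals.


Step 1: Compute the condition number.
kappa = L/mu = 152/62 = 2.4516
Step 2: Compute the convergence rate.
r = 1 - 2/(kappa + 1) = 1 - 2*mu/(L + mu) = (L - mu)/(L + mu) = 90/214 = 0.4206


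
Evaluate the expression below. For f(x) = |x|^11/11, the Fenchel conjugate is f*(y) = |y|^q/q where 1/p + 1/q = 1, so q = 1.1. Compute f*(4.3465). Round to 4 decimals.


The conjugate exponent q satisfies 1/p + 1/q = 1.
p = 11, so q = 11/(11 - 1) = 1.1
|y|^q = 4.3465^1.1 = 5.0345
f*(4.3465) = 5.0345 / 1.1 = 4.5768


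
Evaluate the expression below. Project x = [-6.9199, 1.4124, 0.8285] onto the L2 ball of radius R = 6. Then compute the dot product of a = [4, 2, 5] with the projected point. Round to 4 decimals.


Step 1: Compute ||x|| (intermediates to 6 decimals).
||x|| = sqrt((-6.9199)^2 + 1.4124^2 + 0.8285^2) = 7.110999
Step 2: Project.
Since ||x|| > R, scale = R/||x|| = 6/7.110999 = 0.843763, proj(x) = scale * x
proj(x) = [-5.838756, 1.191731, 0.699058]
Step 3: Dot product.
a^T * proj(x) = 4*(-5.838756) + 2*1.191731 + 5*0.699058 = -17.4763


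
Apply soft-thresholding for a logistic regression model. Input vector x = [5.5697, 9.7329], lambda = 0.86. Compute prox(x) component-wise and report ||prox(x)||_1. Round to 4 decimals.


Soft-thresholding with lambda = 0.86:
prox(5.5697) = sign(5.5697)*max(|5.5697| - 0.86, 0) = 4.7097
prox(9.7329) = sign(9.7329)*max(|9.7329| - 0.86, 0) = 8.8729
prox(x) = [4.7097, 8.8729]
||prox(x)||_1 = 4.7097 + 8.8729 = 13.5826


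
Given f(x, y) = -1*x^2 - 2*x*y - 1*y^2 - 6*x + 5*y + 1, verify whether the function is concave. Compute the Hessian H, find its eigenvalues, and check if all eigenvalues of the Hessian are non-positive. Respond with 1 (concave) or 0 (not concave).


The Hessian of f(x,y) = -1*x^2 - 2*x*y - 1*y^2 - 6*x + 5*y + 1 is:
H = [[-2, -2], [-2, -2]]
Trace = -2 - 2 = -4
Determinant = -2*-2 - (-2)^2 = 0
Discriminant = (-4)^2 - 4*0 = 16.0
Eigenvalues: lambda_1 = -4.0, lambda_2 = 0.0
The function is concave.

1


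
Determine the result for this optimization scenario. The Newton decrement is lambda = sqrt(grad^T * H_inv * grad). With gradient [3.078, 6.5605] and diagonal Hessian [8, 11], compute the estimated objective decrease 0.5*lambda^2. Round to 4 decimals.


Step 1: H is diagonal, so H^(-1) * g = [0.3848, 0.5964].
Step 2: g^T H^(-1) g = sum_i g_i^2 / H_ii
  = (3.078)^2/8 + (6.5605)^2/11
  = 1.1843 + 3.9127 = 5.097
Step 3: Objective decrease = 0.5 * g^T H^(-1) g = 2.5485


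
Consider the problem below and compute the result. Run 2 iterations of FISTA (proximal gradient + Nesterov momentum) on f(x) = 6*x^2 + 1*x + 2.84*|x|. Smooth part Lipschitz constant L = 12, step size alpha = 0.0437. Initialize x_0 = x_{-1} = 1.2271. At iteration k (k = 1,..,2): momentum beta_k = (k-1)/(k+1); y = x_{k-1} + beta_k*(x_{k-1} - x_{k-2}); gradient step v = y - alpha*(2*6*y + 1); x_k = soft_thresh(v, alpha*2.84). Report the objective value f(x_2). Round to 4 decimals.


FISTA on f(x) = 6*x^2 + 1*x + 2.84*|x|
L = 12, alpha = 0.0437
Iteration 1: beta = 0.0, y = 1.2271 + 0.0*(1.2271 - 1.2271) = 1.2271
  grad(y) = 15.7252, v = y - alpha*grad = 0.5399
  prox(v) = soft_thresh(0.5399, 0.1241) = 0.4158
Iteration 2: beta = 0.3333, y = 0.4158 + 0.3333*(0.4158 - 1.2271) = 0.1454
  grad(y) = 2.7444, v = y - alpha*grad = 0.0254
  prox(v) = soft_thresh(0.0254, 0.1241) = 0.0
f(x_2) = 6*0.0^2 + 1*0.0 + 2.84*|0.0| = 0.0


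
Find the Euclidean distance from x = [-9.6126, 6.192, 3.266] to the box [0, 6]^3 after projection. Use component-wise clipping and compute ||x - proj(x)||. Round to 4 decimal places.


Project each component onto [0, 6].
clip(-9.6126) = 0.0, clip(6.192) = 6.0, clip(3.266) = 3.266
Projection = [0.0, 6.0, 3.266]
Squared diffs: [92.4021, 0.0369, 0.0]
Distance = sqrt(92.439) = 9.6145


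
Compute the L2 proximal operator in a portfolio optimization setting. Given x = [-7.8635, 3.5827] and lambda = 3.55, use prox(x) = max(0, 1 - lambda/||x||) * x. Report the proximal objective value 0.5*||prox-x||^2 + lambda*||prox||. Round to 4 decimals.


Step 1: Compute ||x||.
||x|| = 8.6412
Step 2: Compute scaling factor.
scale = max(0, 1 - 3.55/8.6412) = 0.5892
Step 3: prox(x) = [-4.633, 2.1108]
||prox(x)|| = 5.0912
Step 4: Proximal objective.
0.5*||prox-x||^2 = 6.3013
lambda*||prox|| = 18.0738
Total = 24.375


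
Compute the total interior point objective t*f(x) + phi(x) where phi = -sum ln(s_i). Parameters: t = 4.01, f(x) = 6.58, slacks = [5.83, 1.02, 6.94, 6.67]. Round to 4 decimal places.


Step 1: Compute log-barrier.
ln values: [1.763, 0.0198, 1.9373, 1.8976]
phi = -(1.763 + 0.0198 + 1.9373 + 1.8976) = -5.6177
Step 2: Compute augmented objective.
t*f(x) = 4.01*6.58 = 26.3858
Total = 26.3858 - 5.6177 = 20.7681


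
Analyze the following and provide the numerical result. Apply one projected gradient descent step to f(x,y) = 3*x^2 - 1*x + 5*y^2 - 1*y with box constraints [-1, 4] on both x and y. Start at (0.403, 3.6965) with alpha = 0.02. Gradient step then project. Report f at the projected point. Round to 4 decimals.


Step 1: Compute gradient at (0.403, 3.6965).
grad_x = 2*3*0.403 - 1 = 1.418
grad_y = 2*5*3.6965 - 1 = 35.965
Step 2: Gradient step.
x_raw = 0.403 - 0.02*1.418 = 0.3746
y_raw = 3.6965 - 0.02*35.965 = 2.9772
Step 3: Project onto [-1, 4].
x_proj = clip(0.3746) = 0.3746
y_proj = clip(2.9772) = 2.9772
Step 4: Evaluate f.
f(0.3746, 2.9772) = 41.3878


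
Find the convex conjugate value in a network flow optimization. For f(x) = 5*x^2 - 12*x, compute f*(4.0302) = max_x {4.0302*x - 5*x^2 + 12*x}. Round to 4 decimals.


f*(y) = sup_x {y*x - a*x^2 - b*x} = sup_x {(y-b)*x - a*x^2}
FOC: (y - b) - 2a*x = 0 => x* = (y - b)/(2a)
x* = (4.0302 + 12)/(2*5) = 1.603
f*(4.0302) = (y-b)^2/(4a) = (4.0302 + 12)^2/(4*5)
= 256.9673/20 = 12.8484


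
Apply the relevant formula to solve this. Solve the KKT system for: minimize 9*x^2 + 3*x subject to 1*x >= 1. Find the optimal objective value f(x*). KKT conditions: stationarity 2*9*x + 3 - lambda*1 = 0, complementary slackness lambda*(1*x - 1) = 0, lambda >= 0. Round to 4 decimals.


Step 1: Try lambda = 0 (constraint inactive).
x_unc = -3/(2*9) = -0.1667
Check: 1*-0.1667 = -0.1667 < 1 -- violated!
Step 2: Constraint must be active: 1*x = 1
x* = 1/1 = 1.0
lambda = (2*9*1.0 + 3)/1 = 21.0
Step 3: Compute optimal value.
f(x*) = 9*1.0^2 + 3*1.0 = 12.0


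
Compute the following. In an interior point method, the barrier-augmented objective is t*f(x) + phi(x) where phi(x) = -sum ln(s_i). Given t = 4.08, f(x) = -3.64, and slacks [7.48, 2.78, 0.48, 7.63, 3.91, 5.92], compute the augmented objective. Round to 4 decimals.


Step 1: Compute log-barrier.
ln values: [2.0122, 1.0225, -0.734, 2.0321, 1.3635, 1.7783]
phi = -(2.0122 + 1.0225 - 0.734 + 2.0321 + 1.3635 + 1.7783) = -7.4747
Step 2: Compute augmented objective.
t*f(x) = 4.08*-3.64 = -14.8512
Total = -14.8512 - 7.4747 = -22.3259


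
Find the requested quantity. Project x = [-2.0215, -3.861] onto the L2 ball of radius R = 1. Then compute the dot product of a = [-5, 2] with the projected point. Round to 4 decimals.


Step 1: Compute ||x|| (intermediates to 6 decimals).
||x|| = sqrt((-2.0215)^2 + (-3.861)^2) = 4.358186
Step 2: Project.
Since ||x|| > R, scale = R/||x|| = 1/4.358186 = 0.229453, proj(x) = scale * x
proj(x) = [-0.463839, -0.885918]
Step 3: Dot product.
a^T * proj(x) = -5*(-0.463839) + 2*(-0.885918) = 0.5474


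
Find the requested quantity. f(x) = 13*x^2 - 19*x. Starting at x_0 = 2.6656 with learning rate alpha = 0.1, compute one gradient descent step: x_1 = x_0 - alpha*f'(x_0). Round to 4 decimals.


We compute the gradient at x_0 and apply the update.
f'(x) = 26*x - 19
f'(2.6656) = 26*2.6656 - 19 = 50.3056
x_1 = 2.6656 - 0.1*50.3056 = -2.365


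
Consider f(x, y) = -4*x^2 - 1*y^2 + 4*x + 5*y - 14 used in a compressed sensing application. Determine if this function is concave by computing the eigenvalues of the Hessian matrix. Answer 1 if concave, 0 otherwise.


The Hessian of f(x,y) = -4*x^2 - 1*y^2 + 4*x + 5*y - 14 is:
H = [[-8, 0], [0, -2]]
Trace = -8 - 2 = -10
Determinant = -8*-2 - (0)^2 = 16
Discriminant = (-10)^2 - 4*16 = 36.0
Eigenvalues: lambda_1 = -8.0, lambda_2 = -2.0
The function is concave.

1


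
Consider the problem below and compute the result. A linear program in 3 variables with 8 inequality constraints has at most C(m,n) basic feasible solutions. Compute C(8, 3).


Each vertex corresponds to some choice of n active constraints out of m, so the number of vertices is at most C(m, n) = m! / (n!(m-n)!).
m = 8, n = 3
Numerator: 8 * 7 * 6
Denominator: 3! = 6
C(8, 3) = 56


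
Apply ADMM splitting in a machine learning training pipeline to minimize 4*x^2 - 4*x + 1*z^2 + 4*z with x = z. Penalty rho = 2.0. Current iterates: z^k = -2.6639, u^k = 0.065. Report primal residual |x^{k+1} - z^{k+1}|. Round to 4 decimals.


ADMM iteration with rho = 2.0, z^k = -2.6639, u^k = 0.065
Step 1: x-update.
Minimize 4*x^2 - 4*x + (2.0/2)*(x + 2.6639 + 0.065)^2
FOC: (2*4 + 2.0)*x = 4 + 2.0*(-2.6639 - 0.065)
x^{k+1} = -0.1458
Step 2: z-update.
Minimize 1*z^2 + 4*z + (2.0/2)*(-0.1458 - z + 0.065)^2
FOC: (2*1 + 2.0)*z = -4 + 2.0*(-0.1458 + 0.065)
z^{k+1} = -1.0404
Step 3: u-update.
u^{k+1} = 0.065 - 0.1458 + 1.0404 = 0.9596
Step 4: Primal residual = |-0.1458 + 1.0404| = 0.8946


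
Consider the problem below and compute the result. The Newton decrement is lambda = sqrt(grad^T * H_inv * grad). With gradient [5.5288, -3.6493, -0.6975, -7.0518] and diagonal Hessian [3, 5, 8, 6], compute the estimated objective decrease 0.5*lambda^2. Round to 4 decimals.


Step 1: H is diagonal, so H^(-1) * g = [1.8429, -0.7299, -0.0872, -1.1753].
Step 2: g^T H^(-1) g = sum_i g_i^2 / H_ii
  = (5.5288)^2/3 + (-3.6493)^2/5 + (-0.6975)^2/8 + (-7.0518)^2/6
  = 10.1892 + 2.6635 + 0.0608 + 8.288 = 21.2015
Step 3: Objective decrease = 0.5 * g^T H^(-1) g = 10.6007


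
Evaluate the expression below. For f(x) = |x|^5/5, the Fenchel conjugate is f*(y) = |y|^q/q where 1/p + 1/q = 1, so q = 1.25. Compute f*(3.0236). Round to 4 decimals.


The conjugate exponent q satisfies 1/p + 1/q = 1.
p = 5, so q = 5/(5 - 1) = 1.25
|y|^q = 3.0236^1.25 = 3.9871
f*(3.0236) = 3.9871 / 1.25 = 3.1897


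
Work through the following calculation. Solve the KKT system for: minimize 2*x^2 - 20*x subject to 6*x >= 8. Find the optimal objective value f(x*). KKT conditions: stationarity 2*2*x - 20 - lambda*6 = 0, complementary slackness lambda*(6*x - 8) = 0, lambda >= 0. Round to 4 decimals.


Step 1: Try lambda = 0 (constraint inactive).
Stationarity: 2*2*x - 20 = 0
x* = 20/(2*2) = 5.0
Check constraint: 6*5.0 = 30.0 >= 8 -- satisfied.
Step 2: Compute optimal value.
f(x*) = 2*5.0^2 - 20*5.0 = -50.0


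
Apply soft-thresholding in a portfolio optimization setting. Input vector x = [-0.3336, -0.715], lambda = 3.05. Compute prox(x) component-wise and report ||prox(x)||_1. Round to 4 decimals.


Soft-thresholding with lambda = 3.05:
prox(-0.3336) = sign(-0.3336)*max(|-0.3336| - 3.05, 0) = 0.0
prox(-0.715) = sign(-0.715)*max(|-0.715| - 3.05, 0) = 0.0
prox(x) = [0.0, 0.0]
||prox(x)||_1 = 0.0 + 0.0 = 0.0


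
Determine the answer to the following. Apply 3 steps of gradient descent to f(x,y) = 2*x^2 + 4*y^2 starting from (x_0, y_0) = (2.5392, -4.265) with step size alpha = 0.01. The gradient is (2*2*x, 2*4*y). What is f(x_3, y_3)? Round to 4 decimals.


Gradient descent on f(x,y) = 2*x^2 + 4*y^2.
Starting point: (2.5392, -4.265), alpha = 0.01
Step 1: grad_x = 2*2*2.5392 = 10.1568, grad_y = 2*4*-4.265 = -34.12
  x_1 = 2.5392 - 0.01*10.1568 = 2.4376
  y_1 = -4.265 - 0.01*-34.12 = -3.9238
Step 2: grad_x = 2*2*2.4376 = 9.7505, grad_y = 2*4*-3.9238 = -31.3904
  x_2 = 2.4376 - 0.01*9.7505 = 2.3401
  y_2 = -3.9238 - 0.01*-31.3904 = -3.6099
Step 3: grad_x = 2*2*2.3401 = 9.3605, grad_y = 2*4*-3.6099 = -28.8792
  x_3 = 2.3401 - 0.01*9.3605 = 2.2465
  y_3 = -3.6099 - 0.01*-28.8792 = -3.3211
f(2.2465, -3.3211) = 2*2.2465^2 + 4*(-3.3211)^2 = 54.2127


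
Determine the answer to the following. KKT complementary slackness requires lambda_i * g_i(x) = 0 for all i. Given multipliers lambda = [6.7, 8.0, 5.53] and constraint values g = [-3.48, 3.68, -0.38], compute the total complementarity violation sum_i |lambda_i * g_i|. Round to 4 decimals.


KKT complementary slackness check:
lambda_1 * g_1 = 6.7 * -3.48 = -23.316
lambda_2 * g_2 = 8.0 * 3.68 = 29.44
lambda_3 * g_3 = 5.53 * -0.38 = -2.1014
Total violation = 23.316 + 29.44 + 2.1014 = 54.8574


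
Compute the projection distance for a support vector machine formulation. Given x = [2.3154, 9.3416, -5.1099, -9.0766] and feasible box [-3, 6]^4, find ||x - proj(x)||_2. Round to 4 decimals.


Project each component onto [-3, 6].
clip(2.3154) = 2.3154, clip(9.3416) = 6.0, clip(-5.1099) = -3.0, clip(-9.0766) = -3.0
Projection = [2.3154, 6.0, -3.0, -3.0]
Squared diffs: [0.0, 11.1663, 4.4517, 36.9251]
Distance = sqrt(52.5431) = 7.2487


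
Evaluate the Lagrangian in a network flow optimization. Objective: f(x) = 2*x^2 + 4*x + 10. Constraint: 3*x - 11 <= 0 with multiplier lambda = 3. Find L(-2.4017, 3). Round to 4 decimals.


Step 1: Evaluate f(x).
f(-2.4017) = 2*(-2.4017)^2 + 4*(-2.4017) + 10 = 11.9295
Step 2: Evaluate g(x).
g(-2.4017) = 3*-2.4017 - 11 = -18.2051
Step 3: Compute Lagrangian.
L = 11.9295 + 3*-18.2051 = -42.6858


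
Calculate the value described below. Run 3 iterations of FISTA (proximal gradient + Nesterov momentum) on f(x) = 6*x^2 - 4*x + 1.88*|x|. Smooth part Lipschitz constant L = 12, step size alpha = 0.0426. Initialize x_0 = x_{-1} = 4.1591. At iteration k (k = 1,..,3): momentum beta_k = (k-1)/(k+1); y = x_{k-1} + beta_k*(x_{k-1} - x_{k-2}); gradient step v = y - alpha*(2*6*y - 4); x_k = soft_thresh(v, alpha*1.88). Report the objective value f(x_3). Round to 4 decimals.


FISTA on f(x) = 6*x^2 - 4*x + 1.88*|x|
L = 12, alpha = 0.0426
Iteration 1: beta = 0.0, y = 4.1591 + 0.0*(4.1591 - 4.1591) = 4.1591
  grad(y) = 45.9092, v = y - alpha*grad = 2.2034
  prox(v) = soft_thresh(2.2034, 0.0801) = 2.1233
Iteration 2: beta = 0.3333, y = 2.1233 + 0.3333*(2.1233 - 4.1591) = 1.4447
  grad(y) = 13.3361, v = y - alpha*grad = 0.8766
  prox(v) = soft_thresh(0.8766, 0.0801) = 0.7965
Iteration 3: beta = 0.5, y = 0.7965 + 0.5*(0.7965 - 2.1233) = 0.1331
  grad(y) = -2.4032, v = y - alpha*grad = 0.2354
  prox(v) = soft_thresh(0.2354, 0.0801) = 0.1554
f(x_3) = 6*0.1554^2 - 4*0.1554 + 1.88*|0.1554| = -0.1845


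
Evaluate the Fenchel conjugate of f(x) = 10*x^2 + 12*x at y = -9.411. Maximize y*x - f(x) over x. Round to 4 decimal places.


f*(y) = sup_x {y*x - a*x^2 - b*x} = sup_x {(y-b)*x - a*x^2}
FOC: (y - b) - 2a*x = 0 => x* = (y - b)/(2a)
x* = (-9.411 - 12)/(2*10) = -1.0706
f*(-9.411) = (y-b)^2/(4a) = (-9.411 - 12)^2/(4*10)
= 458.4309/40 = 11.4608


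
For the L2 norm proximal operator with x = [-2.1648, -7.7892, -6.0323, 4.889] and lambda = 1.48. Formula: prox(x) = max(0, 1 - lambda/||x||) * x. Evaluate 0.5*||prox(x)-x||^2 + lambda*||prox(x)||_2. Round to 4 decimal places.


Step 1: Compute ||x||.
||x|| = 11.2093
Step 2: Compute scaling factor.
scale = max(0, 1 - 1.48/11.2093) = 0.868
Step 3: prox(x) = [-1.879, -6.7608, -5.2358, 4.2435]
||prox(x)|| = 9.7293
Step 4: Proximal objective.
0.5*||prox-x||^2 = 1.0952
lambda*||prox|| = 14.3994
Total = 15.4946


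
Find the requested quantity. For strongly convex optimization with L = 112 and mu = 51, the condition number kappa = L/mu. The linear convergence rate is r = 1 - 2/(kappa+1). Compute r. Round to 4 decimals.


Step 1: Compute the condition number.
kappa = L/mu = 112/51 = 2.1961
Step 2: Compute the convergence rate.
r = 1 - 2/(kappa + 1) = 1 - 2*mu/(L + mu) = (L - mu)/(L + mu) = 61/163 = 0.3742


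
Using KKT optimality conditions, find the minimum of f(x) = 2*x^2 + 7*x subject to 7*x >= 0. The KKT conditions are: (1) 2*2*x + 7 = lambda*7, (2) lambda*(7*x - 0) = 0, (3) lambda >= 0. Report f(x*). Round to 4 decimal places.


Step 1: Try lambda = 0 (constraint inactive).
x_unc = -7/(2*2) = -1.75
Check: 7*-1.75 = -12.25 < 0 -- violated!
Step 2: Constraint must be active: 7*x = 0
x* = 0/7 = 0.0
lambda = (2*2*0.0 + 7)/7 = 1.0
Step 3: Compute optimal value.
f(x*) = 2*0.0^2 + 7*0.0 = 0.0


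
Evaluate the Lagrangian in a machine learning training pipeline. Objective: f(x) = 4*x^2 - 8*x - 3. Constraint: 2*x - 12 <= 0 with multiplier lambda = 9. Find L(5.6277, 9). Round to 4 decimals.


Step 1: Evaluate f(x).
f(5.6277) = 4*5.6277^2 - 8*5.6277 - 3 = 78.6624
Step 2: Evaluate g(x).
g(5.6277) = 2*5.6277 - 12 = -0.7446
Step 3: Compute Lagrangian.
L = 78.6624 + 9*-0.7446 = 71.961


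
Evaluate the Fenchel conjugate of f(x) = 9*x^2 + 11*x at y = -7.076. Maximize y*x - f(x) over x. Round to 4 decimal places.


f*(y) = sup_x {y*x - a*x^2 - b*x} = sup_x {(y-b)*x - a*x^2}
FOC: (y - b) - 2a*x = 0 => x* = (y - b)/(2a)
x* = (-7.076 - 11)/(2*9) = -1.0042
f*(-7.076) = (y-b)^2/(4a) = (-7.076 - 11)^2/(4*9)
= 326.7418/36 = 9.0762


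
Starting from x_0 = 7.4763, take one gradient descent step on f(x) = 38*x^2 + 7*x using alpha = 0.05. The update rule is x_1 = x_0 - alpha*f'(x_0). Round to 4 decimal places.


We compute the gradient at x_0 and apply the update.
f'(x) = 76*x + 7
f'(7.4763) = 76*7.4763 + 7 = 575.1988
x_1 = 7.4763 - 0.05*575.1988 = -21.2836


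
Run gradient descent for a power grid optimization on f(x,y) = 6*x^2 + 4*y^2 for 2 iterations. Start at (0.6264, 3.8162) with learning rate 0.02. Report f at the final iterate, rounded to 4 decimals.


Gradient descent on f(x,y) = 6*x^2 + 4*y^2.
Starting point: (0.6264, 3.8162), alpha = 0.02
Step 1: grad_x = 2*6*0.6264 = 7.5168, grad_y = 2*4*3.8162 = 30.5296
  x_1 = 0.6264 - 0.02*7.5168 = 0.4761
  y_1 = 3.8162 - 0.02*30.5296 = 3.2056
Step 2: grad_x = 2*6*0.4761 = 5.7128, grad_y = 2*4*3.2056 = 25.6449
  x_2 = 0.4761 - 0.02*5.7128 = 0.3618
  y_2 = 3.2056 - 0.02*25.6449 = 2.6927
f(0.3618, 2.6927) = 6*0.3618^2 + 4*2.6927^2 = 29.7882


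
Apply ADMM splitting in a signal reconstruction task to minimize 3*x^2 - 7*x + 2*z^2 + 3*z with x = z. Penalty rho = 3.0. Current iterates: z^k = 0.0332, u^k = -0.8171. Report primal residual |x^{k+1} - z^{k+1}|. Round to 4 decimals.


ADMM iteration with rho = 3.0, z^k = 0.0332, u^k = -0.8171
Step 1: x-update.
Minimize 3*x^2 - 7*x + (3.0/2)*(x - 0.0332 - 0.8171)^2
FOC: (2*3 + 3.0)*x = 7 + 3.0*(0.0332 + 0.8171)
x^{k+1} = 1.0612
Step 2: z-update.
Minimize 2*z^2 + 3*z + (3.0/2)*(1.0612 - z - 0.8171)^2
FOC: (2*2 + 3.0)*z = -3 + 3.0*(1.0612 - 0.8171)
z^{k+1} = -0.324
Step 3: u-update.
u^{k+1} = -0.8171 + 1.0612 + 0.324 = 0.5681
Step 4: Primal residual = |1.0612 + 0.324| = 1.3852


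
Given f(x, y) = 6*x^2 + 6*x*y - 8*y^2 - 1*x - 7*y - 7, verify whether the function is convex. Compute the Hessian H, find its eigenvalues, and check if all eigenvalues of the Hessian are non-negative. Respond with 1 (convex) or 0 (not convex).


The Hessian of f(x,y) = 6*x^2 + 6*x*y - 8*y^2 - 1*x - 7*y - 7 is:
H = [[12, 6], [6, -16]]
Trace = 12 - 16 = -4
Determinant = 12*-16 - (6)^2 = -228
Discriminant = (-4)^2 - 4*-228 = 928.0
Eigenvalues: lambda_1 = -17.2315, lambda_2 = 13.2315
The function is not convex.

0


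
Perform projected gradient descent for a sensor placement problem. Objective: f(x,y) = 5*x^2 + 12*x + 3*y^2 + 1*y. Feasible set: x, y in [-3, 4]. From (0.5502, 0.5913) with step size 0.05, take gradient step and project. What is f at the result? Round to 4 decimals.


Step 1: Compute gradient at (0.5502, 0.5913).
grad_x = 2*5*0.5502 + 12 = 17.502
grad_y = 2*3*0.5913 + 1 = 4.5478
Step 2: Gradient step.
x_raw = 0.5502 - 0.05*17.502 = -0.3249
y_raw = 0.5913 - 0.05*4.5478 = 0.3639
Step 3: Project onto [-3, 4].
x_proj = clip(-0.3249) = -0.3249
y_proj = clip(0.3639) = 0.3639
Step 4: Evaluate f.
f(-0.3249, 0.3639) = -2.6098
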